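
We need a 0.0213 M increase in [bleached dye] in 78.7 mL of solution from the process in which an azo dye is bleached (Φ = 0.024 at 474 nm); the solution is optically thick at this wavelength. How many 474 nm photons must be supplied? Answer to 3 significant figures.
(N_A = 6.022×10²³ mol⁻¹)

4.21×10²² photons

Product: (0.0213 M)(0.0787 L) = 0.001676 mol.
Photons that must be absorbed: 0.001676 / 0.024 = 0.06983 mol.
Photon count: 0.06983 × 6.022×10²³ = 4.21×10²².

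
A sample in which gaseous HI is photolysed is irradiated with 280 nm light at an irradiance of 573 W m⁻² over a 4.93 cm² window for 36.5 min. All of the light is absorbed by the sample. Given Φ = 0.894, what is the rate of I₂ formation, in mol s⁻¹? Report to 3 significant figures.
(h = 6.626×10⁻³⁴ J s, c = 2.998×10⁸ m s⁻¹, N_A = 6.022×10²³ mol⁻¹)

5.91×10⁻⁷ mol s⁻¹

Photon energy at 280 nm: hc/λ = (6.626×10⁻³⁴)(2.998×10⁸)/(280×10⁻⁹) = 7.095×10⁻¹⁹ J.
Energy delivered: (573 W m⁻²)(4.93×10⁻⁴ m²)(2190 s) = 618.7 J.
Photons incident: 618.7 / 7.095×10⁻¹⁹ = 8.720×10²⁰, i.e. 8.720×10²⁰/6.022×10²³ = 0.001448 mol.
Product formed: 0.894 × 0.001448 = 0.001295 mol.
Rate: 0.001295 / 2190 s = 5.91×10⁻⁷ mol s⁻¹.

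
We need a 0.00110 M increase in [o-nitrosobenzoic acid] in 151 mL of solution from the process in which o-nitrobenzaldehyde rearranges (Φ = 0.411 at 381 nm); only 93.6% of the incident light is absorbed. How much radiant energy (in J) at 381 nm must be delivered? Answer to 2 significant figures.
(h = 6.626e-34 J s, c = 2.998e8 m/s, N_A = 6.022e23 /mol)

140 J

Product: (0.00110 M)(0.151 L) = 1.661e-4 mol.
Photons that must be absorbed: 1.661e-4 / 0.411 = 4.041e-4 mol.
Incident photons needed: 4.041e-4 / 0.936 = 4.317e-4 mol.
Photon energy: hc/λ = 5.214e-19 J; per mole, 3.140e5 J mol⁻¹.
Energy required: 4.317e-4 × 3.140e5 = 140 J.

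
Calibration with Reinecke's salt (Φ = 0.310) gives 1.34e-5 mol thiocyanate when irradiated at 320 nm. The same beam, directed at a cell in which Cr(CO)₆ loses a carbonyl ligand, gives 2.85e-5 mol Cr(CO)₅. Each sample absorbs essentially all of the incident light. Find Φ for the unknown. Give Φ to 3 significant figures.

Φ = 0.659

Photons absorbed by the actinometer: 1.34e-5 / 0.310 = 4.323e-5 mol.
Φ(unknown) = 2.85e-5 / 4.323e-5 = 0.659.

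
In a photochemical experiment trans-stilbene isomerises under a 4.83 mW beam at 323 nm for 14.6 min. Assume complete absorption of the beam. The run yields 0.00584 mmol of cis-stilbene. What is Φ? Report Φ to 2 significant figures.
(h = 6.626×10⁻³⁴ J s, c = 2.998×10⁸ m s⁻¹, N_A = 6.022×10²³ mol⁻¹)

Φ = 0.51

Product: 0.00584 mmol = 5.84×10⁻⁶ mol.
Photon energy at 323 nm: hc/λ = (6.626×10⁻³⁴)(2.998×10⁸)/(323×10⁻⁹) = 6.150×10⁻¹⁹ J.
Energy delivered: (4.83 mW)(876 s) = 4.231 J.
Photons incident: 4.231 / 6.150×10⁻¹⁹ = 6.880×10¹⁸, i.e. 6.880×10¹⁸/6.022×10²³ = 1.142×10⁻⁵ mol.
Φ = 5.84×10⁻⁶ mol / 1.142×10⁻⁵ mol photons = 0.51.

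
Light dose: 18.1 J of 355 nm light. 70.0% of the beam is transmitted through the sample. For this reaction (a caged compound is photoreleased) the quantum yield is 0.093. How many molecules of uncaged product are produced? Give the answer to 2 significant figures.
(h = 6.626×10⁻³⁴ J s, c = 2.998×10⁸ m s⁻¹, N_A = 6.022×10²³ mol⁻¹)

Photon energy at 355 nm: hc/λ = (6.626×10⁻³⁴)(2.998×10⁸)/(355×10⁻⁹) = 5.596×10⁻¹⁹ J.
Photons incident: 18.1 / 5.596×10⁻¹⁹ = 3.234×10¹⁹, i.e. 3.234×10¹⁹/6.022×10²³ = 5.370×10⁻⁵ mol.
Fraction absorbed: 1 − 70.0/100 = 0.3000.
Photons absorbed: 0.3000 × 5.370×10⁻⁵ = 1.611×10⁻⁵ mol.
Product: Φ × n_abs = 0.093 × 1.611×10⁻⁵ = 1.498×10⁻⁶ mol.
As a count: 1.498×10⁻⁶ × 6.022×10²³ = 9.0×10¹⁷.

9.0×10¹⁷ molecules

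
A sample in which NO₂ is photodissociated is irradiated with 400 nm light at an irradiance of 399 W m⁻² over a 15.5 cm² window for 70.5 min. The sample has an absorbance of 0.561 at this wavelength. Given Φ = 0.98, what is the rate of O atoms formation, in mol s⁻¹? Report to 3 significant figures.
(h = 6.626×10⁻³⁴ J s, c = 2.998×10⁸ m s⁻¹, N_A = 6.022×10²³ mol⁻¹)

Photon energy at 400 nm: hc/λ = (6.626×10⁻³⁴)(2.998×10⁸)/(400×10⁻⁹) = 4.966×10⁻¹⁹ J.
Energy delivered: (399 W m⁻²)(15.5×10⁻⁴ m²)(4230 s) = 2616 J.
Photons incident: 2616 / 4.966×10⁻¹⁹ = 5.268×10²¹, i.e. 5.268×10²¹/6.022×10²³ = 0.008748 mol.
Fraction absorbed: 1 − 10^(−0.561) = 0.7252.
Photons absorbed: 0.7252 × 0.008748 = 0.006344 mol.
Product formed: 0.98 × 0.006344 = 0.006217 mol.
Rate: 0.006217 / 4230 s = 1.47×10⁻⁶ mol s⁻¹.

1.47×10⁻⁶ mol s⁻¹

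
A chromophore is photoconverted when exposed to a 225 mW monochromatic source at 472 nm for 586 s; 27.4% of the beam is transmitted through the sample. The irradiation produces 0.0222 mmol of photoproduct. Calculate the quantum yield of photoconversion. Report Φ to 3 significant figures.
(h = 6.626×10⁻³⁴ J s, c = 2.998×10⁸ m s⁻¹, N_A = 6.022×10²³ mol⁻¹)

Product: 0.0222 mmol = 2.22×10⁻⁵ mol.
Photon energy at 472 nm: hc/λ = (6.626×10⁻³⁴)(2.998×10⁸)/(472×10⁻⁹) = 4.209×10⁻¹⁹ J.
Energy delivered: (225 mW)(586 s) = 131.9 J.
Photons incident: 131.9 / 4.209×10⁻¹⁹ = 3.134×10²⁰, i.e. 3.134×10²⁰/6.022×10²³ = 5.204×10⁻⁴ mol.
Fraction absorbed: 1 − 27.4/100 = 0.7260.
Photons absorbed: 0.7260 × 5.204×10⁻⁴ = 3.778×10⁻⁴ mol.
Φ = 2.22×10⁻⁵ mol / 3.778×10⁻⁴ mol photons = 0.0588.

Φ = 0.0588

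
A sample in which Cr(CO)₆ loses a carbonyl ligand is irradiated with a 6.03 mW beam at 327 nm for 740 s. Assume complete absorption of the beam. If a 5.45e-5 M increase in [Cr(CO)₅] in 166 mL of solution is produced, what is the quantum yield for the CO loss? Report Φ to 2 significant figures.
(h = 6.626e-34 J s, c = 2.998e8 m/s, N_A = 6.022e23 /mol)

Φ = 0.74

Product: (5.45e-5 M)(0.166 L) = 9.047e-6 mol.
Photon energy at 327 nm: hc/λ = (6.626e-34)(2.998e8)/(327e-9) = 6.075e-19 J.
Energy delivered: (6.03 mW)(740 s) = 4.462 J.
Photons incident: 4.462 / 6.075e-19 = 7.345e18, i.e. 7.345e18/6.022e23 = 1.220e-5 mol.
Φ = 9.047e-6 mol / 1.220e-5 mol photons = 0.74.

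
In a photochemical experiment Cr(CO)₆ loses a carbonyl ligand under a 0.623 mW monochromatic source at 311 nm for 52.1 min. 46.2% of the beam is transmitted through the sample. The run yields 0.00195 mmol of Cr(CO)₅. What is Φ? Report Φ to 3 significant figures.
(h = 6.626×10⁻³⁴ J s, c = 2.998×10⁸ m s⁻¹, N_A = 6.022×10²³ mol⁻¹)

Φ = 0.716

Product: 0.00195 mmol = 1.95×10⁻⁶ mol.
Photon energy at 311 nm: hc/λ = (6.626×10⁻³⁴)(2.998×10⁸)/(311×10⁻⁹) = 6.387×10⁻¹⁹ J.
Energy delivered: (0.623 mW)(3126 s) = 1.947 J.
Photons incident: 1.947 / 6.387×10⁻¹⁹ = 3.048×10¹⁸, i.e. 3.048×10¹⁸/6.022×10²³ = 5.061×10⁻⁶ mol.
Fraction absorbed: 1 − 46.2/100 = 0.5380.
Photons absorbed: 0.5380 × 5.061×10⁻⁶ = 2.723×10⁻⁶ mol.
Φ = 1.95×10⁻⁶ mol / 2.723×10⁻⁶ mol photons = 0.716.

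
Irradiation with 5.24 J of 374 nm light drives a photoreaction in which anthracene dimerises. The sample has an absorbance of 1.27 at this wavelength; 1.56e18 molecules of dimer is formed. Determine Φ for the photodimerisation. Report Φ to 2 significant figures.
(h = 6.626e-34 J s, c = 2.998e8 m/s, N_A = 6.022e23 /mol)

Φ = 0.17

Product: 1.56e18 / 6.022e23 = 2.591e-6 mol.
Photon energy at 374 nm: hc/λ = (6.626e-34)(2.998e8)/(374e-9) = 5.311e-19 J.
Photons incident: 5.24 / 5.311e-19 = 9.866e18, i.e. 9.866e18/6.022e23 = 1.638e-5 mol.
Fraction absorbed: 1 − 10^(−1.27) = 0.9463.
Photons absorbed: 0.9463 × 1.638e-5 = 1.550e-5 mol.
Φ = 2.591e-6 mol / 1.550e-5 mol photons = 0.17.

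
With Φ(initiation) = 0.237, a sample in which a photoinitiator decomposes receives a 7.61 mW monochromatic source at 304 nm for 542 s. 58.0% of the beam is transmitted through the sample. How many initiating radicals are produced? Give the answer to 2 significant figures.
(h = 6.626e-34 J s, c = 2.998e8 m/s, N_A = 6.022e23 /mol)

Photon energy at 304 nm: hc/λ = (6.626e-34)(2.998e8)/(304e-9) = 6.534e-19 J.
Energy delivered: (7.61 mW)(542 s) = 4.125 J.
Photons incident: 4.125 / 6.534e-19 = 6.313e18, i.e. 6.313e18/6.022e23 = 1.048e-5 mol.
Fraction absorbed: 1 − 58.0/100 = 0.4200.
Photons absorbed: 0.4200 × 1.048e-5 = 4.402e-6 mol.
Product: Φ × n_abs = 0.237 × 4.402e-6 = 1.043e-6 mol.
As a count: 1.043e-6 × 6.022e23 = 6.3e17.

6.3e17 initiating radicals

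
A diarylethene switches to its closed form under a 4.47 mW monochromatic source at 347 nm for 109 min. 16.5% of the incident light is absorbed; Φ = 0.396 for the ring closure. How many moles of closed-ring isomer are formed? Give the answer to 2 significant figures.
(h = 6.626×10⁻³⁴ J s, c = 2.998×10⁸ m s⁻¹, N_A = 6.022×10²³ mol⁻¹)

Photon energy at 347 nm: hc/λ = (6.626×10⁻³⁴)(2.998×10⁸)/(347×10⁻⁹) = 5.725×10⁻¹⁹ J.
Energy delivered: (4.47 mW)(6540 s) = 29.23 J.
Photons incident: 29.23 / 5.725×10⁻¹⁹ = 5.106×10¹⁹, i.e. 5.106×10¹⁹/6.022×10²³ = 8.479×10⁻⁵ mol.
Photons absorbed: 0.165 × 8.479×10⁻⁵ = 1.399×10⁻⁵ mol.
Product: Φ × n_abs = 0.396 × 1.399×10⁻⁵ = 5.540×10⁻⁶ mol.

5.5×10⁻⁶ mol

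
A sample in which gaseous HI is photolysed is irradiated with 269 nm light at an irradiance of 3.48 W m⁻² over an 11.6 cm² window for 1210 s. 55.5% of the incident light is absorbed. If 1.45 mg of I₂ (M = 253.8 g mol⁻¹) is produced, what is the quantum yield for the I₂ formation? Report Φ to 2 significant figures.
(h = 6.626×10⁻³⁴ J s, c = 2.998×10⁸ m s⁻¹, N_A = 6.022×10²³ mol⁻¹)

Product: 1.45 mg / 253.8 g mol⁻¹ = 5.713×10⁻⁶ mol.
Photon energy at 269 nm: hc/λ = (6.626×10⁻³⁴)(2.998×10⁸)/(269×10⁻⁹) = 7.385×10⁻¹⁹ J.
Energy delivered: (3.48 W m⁻²)(11.6×10⁻⁴ m²)(1210 s) = 4.885 J.
Photons incident: 4.885 / 7.385×10⁻¹⁹ = 6.615×10¹⁸, i.e. 6.615×10¹⁸/6.022×10²³ = 1.098×10⁻⁵ mol.
Photons absorbed: 0.555 × 1.098×10⁻⁵ = 6.094×10⁻⁶ mol.
Φ = 5.713×10⁻⁶ mol / 6.094×10⁻⁶ mol photons = 0.94.

Φ = 0.94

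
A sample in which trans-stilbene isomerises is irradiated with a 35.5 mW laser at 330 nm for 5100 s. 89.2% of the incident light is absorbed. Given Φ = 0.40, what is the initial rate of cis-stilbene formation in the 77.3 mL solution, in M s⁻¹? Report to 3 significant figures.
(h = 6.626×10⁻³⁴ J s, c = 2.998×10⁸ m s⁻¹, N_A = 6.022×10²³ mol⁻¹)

4.52×10⁻⁷ M s⁻¹

Photon energy at 330 nm: hc/λ = (6.626×10⁻³⁴)(2.998×10⁸)/(330×10⁻⁹) = 6.020×10⁻¹⁹ J.
Energy delivered: (35.5 mW)(5100 s) = 181.0 J.
Photons incident: 181.0 / 6.020×10⁻¹⁹ = 3.007×10²⁰, i.e. 3.007×10²⁰/6.022×10²³ = 4.993×10⁻⁴ mol.
Photons absorbed: 0.892 × 4.993×10⁻⁴ = 4.454×10⁻⁴ mol.
Product formed: 0.40 × 4.454×10⁻⁴ = 1.782×10⁻⁴ mol.
Rate: 1.782×10⁻⁴ mol / (5100 s × 0.0773 L) = 4.52×10⁻⁷ M s⁻¹.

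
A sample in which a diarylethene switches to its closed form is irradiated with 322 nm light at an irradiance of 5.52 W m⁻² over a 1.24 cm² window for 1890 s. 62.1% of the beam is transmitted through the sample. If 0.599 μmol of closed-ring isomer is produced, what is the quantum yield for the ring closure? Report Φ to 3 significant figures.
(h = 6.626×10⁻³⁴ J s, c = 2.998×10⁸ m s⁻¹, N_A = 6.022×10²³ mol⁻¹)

Product: 0.599 μmol = 5.99×10⁻⁷ mol.
Photon energy at 322 nm: hc/λ = (6.626×10⁻³⁴)(2.998×10⁸)/(322×10⁻⁹) = 6.169×10⁻¹⁹ J.
Energy delivered: (5.52 W m⁻²)(1.24×10⁻⁴ m²)(1890 s) = 1.294 J.
Photons incident: 1.294 / 6.169×10⁻¹⁹ = 2.098×10¹⁸, i.e. 2.098×10¹⁸/6.022×10²³ = 3.484×10⁻⁶ mol.
Fraction absorbed: 1 − 62.1/100 = 0.3790.
Photons absorbed: 0.3790 × 3.484×10⁻⁶ = 1.320×10⁻⁶ mol.
Φ = 5.99×10⁻⁷ mol / 1.320×10⁻⁶ mol photons = 0.454.

Φ = 0.454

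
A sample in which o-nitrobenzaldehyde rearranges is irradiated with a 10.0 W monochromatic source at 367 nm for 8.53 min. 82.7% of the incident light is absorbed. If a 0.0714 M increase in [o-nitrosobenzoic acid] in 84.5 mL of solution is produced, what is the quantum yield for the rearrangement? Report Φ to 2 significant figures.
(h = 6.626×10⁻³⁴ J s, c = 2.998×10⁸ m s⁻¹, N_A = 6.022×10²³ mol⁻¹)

Φ = 0.46

Product: (0.0714 M)(0.0845 L) = 0.006033 mol.
Photon energy at 367 nm: hc/λ = (6.626×10⁻³⁴)(2.998×10⁸)/(367×10⁻⁹) = 5.413×10⁻¹⁹ J.
Energy delivered: (10.0 W)(511.8 s) = 5118 J.
Photons incident: 5118 / 5.413×10⁻¹⁹ = 9.455×10²¹, i.e. 9.455×10²¹/6.022×10²³ = 0.01570 mol.
Photons absorbed: 0.827 × 0.01570 = 0.01298 mol.
Φ = 0.006033 mol / 0.01298 mol photons = 0.46.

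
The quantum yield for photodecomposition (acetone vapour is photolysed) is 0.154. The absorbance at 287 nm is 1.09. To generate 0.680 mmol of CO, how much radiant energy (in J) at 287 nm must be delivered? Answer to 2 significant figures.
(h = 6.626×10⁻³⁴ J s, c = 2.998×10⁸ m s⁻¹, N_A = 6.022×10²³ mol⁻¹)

2000 J

Product: 0.680 mmol = 6.80×10⁻⁴ mol.
Photons that must be absorbed: 6.80×10⁻⁴ / 0.154 = 0.004416 mol.
Fraction absorbed: 1 − 10^(−1.09) = 0.9187.
Incident photons needed: 0.004416 / 0.9187 = 0.004807 mol.
Photon energy: hc/λ = 6.922×10⁻¹⁹ J; per mole, 4.168×10⁵ J mol⁻¹.
Energy required: 0.004807 × 4.168×10⁵ = 2000 J.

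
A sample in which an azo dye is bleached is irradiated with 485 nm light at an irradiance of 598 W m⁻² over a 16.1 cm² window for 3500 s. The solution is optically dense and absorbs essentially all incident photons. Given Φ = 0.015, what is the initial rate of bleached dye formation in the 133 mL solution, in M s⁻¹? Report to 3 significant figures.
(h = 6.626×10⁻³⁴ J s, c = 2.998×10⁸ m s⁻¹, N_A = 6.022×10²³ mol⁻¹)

Photon energy at 485 nm: hc/λ = (6.626×10⁻³⁴)(2.998×10⁸)/(485×10⁻⁹) = 4.096×10⁻¹⁹ J.
Energy delivered: (598 W m⁻²)(16.1×10⁻⁴ m²)(3500 s) = 3370 J.
Photons incident: 3370 / 4.096×10⁻¹⁹ = 8.228×10²¹, i.e. 8.228×10²¹/6.022×10²³ = 0.01366 mol.
Product formed: 0.015 × 0.01366 = 2.049×10⁻⁴ mol.
Rate: 2.049×10⁻⁴ mol / (3500 s × 0.133 L) = 4.40×10⁻⁷ M s⁻¹.

4.40×10⁻⁷ M s⁻¹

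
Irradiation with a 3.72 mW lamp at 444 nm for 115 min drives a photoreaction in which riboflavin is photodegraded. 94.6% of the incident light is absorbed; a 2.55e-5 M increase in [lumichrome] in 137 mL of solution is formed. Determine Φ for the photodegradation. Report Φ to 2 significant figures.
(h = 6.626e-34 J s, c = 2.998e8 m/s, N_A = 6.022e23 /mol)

Product: (2.55e-5 M)(0.137 L) = 3.494e-6 mol.
Photon energy at 444 nm: hc/λ = (6.626e-34)(2.998e8)/(444e-9) = 4.474e-19 J.
Energy delivered: (3.72 mW)(6900 s) = 25.67 J.
Photons incident: 25.67 / 4.474e-19 = 5.738e19, i.e. 5.738e19/6.022e23 = 9.528e-5 mol.
Photons absorbed: 0.946 × 9.528e-5 = 9.013e-5 mol.
Φ = 3.494e-6 mol / 9.013e-5 mol photons = 0.039.

Φ = 0.039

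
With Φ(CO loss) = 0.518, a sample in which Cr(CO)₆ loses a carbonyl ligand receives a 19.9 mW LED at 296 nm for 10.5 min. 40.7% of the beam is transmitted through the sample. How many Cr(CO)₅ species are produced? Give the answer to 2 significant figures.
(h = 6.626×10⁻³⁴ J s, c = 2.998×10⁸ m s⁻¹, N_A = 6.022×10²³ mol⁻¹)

5.7×10¹⁸ species

Photon energy at 296 nm: hc/λ = (6.626×10⁻³⁴)(2.998×10⁸)/(296×10⁻⁹) = 6.711×10⁻¹⁹ J.
Energy delivered: (19.9 mW)(630 s) = 12.54 J.
Photons incident: 12.54 / 6.711×10⁻¹⁹ = 1.869×10¹⁹, i.e. 1.869×10¹⁹/6.022×10²³ = 3.104×10⁻⁵ mol.
Fraction absorbed: 1 − 40.7/100 = 0.5930.
Photons absorbed: 0.5930 × 3.104×10⁻⁵ = 1.841×10⁻⁵ mol.
Product: Φ × n_abs = 0.518 × 1.841×10⁻⁵ = 9.536×10⁻⁶ mol.
As a count: 9.536×10⁻⁶ × 6.022×10²³ = 5.7×10¹⁸.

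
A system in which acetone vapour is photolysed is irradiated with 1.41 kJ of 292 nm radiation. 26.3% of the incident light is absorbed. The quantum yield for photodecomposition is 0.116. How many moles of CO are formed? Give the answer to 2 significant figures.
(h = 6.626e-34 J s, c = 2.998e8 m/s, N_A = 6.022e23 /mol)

Photon energy at 292 nm: hc/λ = (6.626e-34)(2.998e8)/(292e-9) = 6.803e-19 J.
Incident energy: 1.41 kJ = 1410 J.
Photons incident: 1410 / 6.803e-19 = 2.073e21, i.e. 2.073e21/6.022e23 = 0.003442 mol.
Photons absorbed: 0.263 × 0.003442 = 9.052e-4 mol.
Product: Φ × n_abs = 0.116 × 9.052e-4 = 1.050e-4 mol.

1.1e-4 mol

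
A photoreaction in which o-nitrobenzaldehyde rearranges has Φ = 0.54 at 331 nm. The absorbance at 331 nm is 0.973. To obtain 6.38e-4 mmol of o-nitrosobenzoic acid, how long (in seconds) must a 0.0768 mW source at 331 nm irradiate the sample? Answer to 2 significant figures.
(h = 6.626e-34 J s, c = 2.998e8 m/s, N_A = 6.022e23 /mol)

Product: 6.38e-4 mmol = 6.38e-7 mol.
Photons that must be absorbed: 6.38e-7 / 0.54 = 1.181e-6 mol.
Fraction absorbed: 1 − 10^(−0.973) = 0.8936.
Incident photons needed: 1.181e-6 / 0.8936 = 1.322e-6 mol.
Photon energy: hc/λ = 6.001e-19 J; per mole, 3.614e5 J mol⁻¹.
Energy required: 1.322e-6 × 3.614e5 = 0.4778 J.
Time: 0.4778 J / 7.68e-05 W = 6200 s.

t ≈ 6200 s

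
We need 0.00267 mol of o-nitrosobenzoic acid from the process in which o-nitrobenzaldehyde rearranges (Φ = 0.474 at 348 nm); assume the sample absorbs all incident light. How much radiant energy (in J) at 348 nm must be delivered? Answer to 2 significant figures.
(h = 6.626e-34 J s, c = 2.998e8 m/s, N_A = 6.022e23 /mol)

1900 J

Photons that must be absorbed: 0.00267 / 0.474 = 0.005633 mol.
Photon energy: hc/λ = 5.708e-19 J; per mole, 3.437e5 J mol⁻¹.
Energy required: 0.005633 × 3.437e5 = 1900 J.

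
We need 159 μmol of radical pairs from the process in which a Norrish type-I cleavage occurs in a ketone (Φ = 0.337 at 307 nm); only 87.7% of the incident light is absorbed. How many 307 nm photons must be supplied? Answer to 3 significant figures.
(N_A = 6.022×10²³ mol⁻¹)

Product: 159 μmol = 1.59×10⁻⁴ mol.
Photons that must be absorbed: 1.59×10⁻⁴ / 0.337 = 4.718×10⁻⁴ mol.
Incident photons needed: 4.718×10⁻⁴ / 0.877 = 5.380×10⁻⁴ mol.
Photon count: 5.380×10⁻⁴ × 6.022×10²³ = 3.24×10²⁰.

3.24×10²⁰ photons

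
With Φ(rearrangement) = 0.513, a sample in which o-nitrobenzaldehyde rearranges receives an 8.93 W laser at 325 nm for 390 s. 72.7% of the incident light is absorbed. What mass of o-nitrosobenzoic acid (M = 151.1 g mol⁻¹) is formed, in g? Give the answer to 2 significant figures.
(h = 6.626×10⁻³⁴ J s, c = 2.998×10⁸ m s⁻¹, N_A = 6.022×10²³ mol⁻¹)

Photon energy at 325 nm: hc/λ = (6.626×10⁻³⁴)(2.998×10⁸)/(325×10⁻⁹) = 6.112×10⁻¹⁹ J.
Energy delivered: (8.93 W)(390 s) = 3483 J.
Photons incident: 3483 / 6.112×10⁻¹⁹ = 5.699×10²¹, i.e. 5.699×10²¹/6.022×10²³ = 0.009464 mol.
Photons absorbed: 0.727 × 0.009464 = 0.006880 mol.
Product: Φ × n_abs = 0.513 × 0.006880 = 0.003529 mol.
Mass: 0.003529 × 151.1 = 0.5332 g = 0.53 g.

0.53 g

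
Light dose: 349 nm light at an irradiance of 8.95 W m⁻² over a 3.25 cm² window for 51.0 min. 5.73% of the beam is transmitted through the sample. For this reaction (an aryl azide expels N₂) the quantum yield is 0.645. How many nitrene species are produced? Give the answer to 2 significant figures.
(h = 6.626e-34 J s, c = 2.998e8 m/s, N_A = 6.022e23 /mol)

Photon energy at 349 nm: hc/λ = (6.626e-34)(2.998e8)/(349e-9) = 5.692e-19 J.
Energy delivered: (8.95 W m⁻²)(3.25e-4 m²)(3060 s) = 8.901 J.
Photons incident: 8.901 / 5.692e-19 = 1.564e19, i.e. 1.564e19/6.022e23 = 2.597e-5 mol.
Fraction absorbed: 1 − 5.73/100 = 0.9427.
Photons absorbed: 0.9427 × 2.597e-5 = 2.448e-5 mol.
Product: Φ × n_abs = 0.645 × 2.448e-5 = 1.579e-5 mol.
As a count: 1.579e-5 × 6.022e23 = 9.5e18.

9.5e18 species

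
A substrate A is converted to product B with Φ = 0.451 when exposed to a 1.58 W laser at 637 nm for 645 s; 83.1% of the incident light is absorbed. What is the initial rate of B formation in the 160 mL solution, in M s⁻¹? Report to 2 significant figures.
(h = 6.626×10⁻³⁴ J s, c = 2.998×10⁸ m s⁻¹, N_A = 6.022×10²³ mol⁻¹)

2.0×10⁻⁵ M s⁻¹

Photon energy at 637 nm: hc/λ = (6.626×10⁻³⁴)(2.998×10⁸)/(637×10⁻⁹) = 3.118×10⁻¹⁹ J.
Energy delivered: (1.58 W)(645 s) = 1019 J.
Photons incident: 1019 / 3.118×10⁻¹⁹ = 3.268×10²¹, i.e. 3.268×10²¹/6.022×10²³ = 0.005427 mol.
Photons absorbed: 0.831 × 0.005427 = 0.004510 mol.
Product formed: 0.451 × 0.004510 = 0.002034 mol.
Rate: 0.002034 mol / (645 s × 0.16 L) = 2.0×10⁻⁵ M s⁻¹.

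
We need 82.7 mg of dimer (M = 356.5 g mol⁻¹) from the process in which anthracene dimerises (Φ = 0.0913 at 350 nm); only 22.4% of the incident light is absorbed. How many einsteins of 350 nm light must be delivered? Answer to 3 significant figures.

0.0113 einstein

Product: 82.7 mg / 356.5 g mol⁻¹ = 2.320e-4 mol.
Photons that must be absorbed: 2.320e-4 / 0.0913 = 0.002541 mol.
Incident photons needed: 0.002541 / 0.224 = 0.01134 mol.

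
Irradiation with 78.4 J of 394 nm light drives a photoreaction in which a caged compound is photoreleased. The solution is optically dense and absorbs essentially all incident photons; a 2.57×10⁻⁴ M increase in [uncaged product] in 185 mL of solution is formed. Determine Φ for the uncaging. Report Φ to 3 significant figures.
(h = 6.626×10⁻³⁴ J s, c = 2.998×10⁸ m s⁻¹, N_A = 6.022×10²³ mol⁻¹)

Φ = 0.184

Product: (2.57×10⁻⁴ M)(0.185 L) = 4.755×10⁻⁵ mol.
Photon energy at 394 nm: hc/λ = (6.626×10⁻³⁴)(2.998×10⁸)/(394×10⁻⁹) = 5.042×10⁻¹⁹ J.
Photons incident: 78.4 / 5.042×10⁻¹⁹ = 1.555×10²⁰, i.e. 1.555×10²⁰/6.022×10²³ = 2.582×10⁻⁴ mol.
Φ = 4.755×10⁻⁵ mol / 2.582×10⁻⁴ mol photons = 0.184.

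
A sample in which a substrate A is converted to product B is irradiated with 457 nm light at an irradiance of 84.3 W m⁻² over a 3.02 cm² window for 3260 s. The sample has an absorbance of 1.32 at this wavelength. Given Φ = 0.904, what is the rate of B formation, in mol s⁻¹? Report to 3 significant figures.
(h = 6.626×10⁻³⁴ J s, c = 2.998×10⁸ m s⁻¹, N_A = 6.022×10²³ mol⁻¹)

Photon energy at 457 nm: hc/λ = (6.626×10⁻³⁴)(2.998×10⁸)/(457×10⁻⁹) = 4.347×10⁻¹⁹ J.
Energy delivered: (84.3 W m⁻²)(3.02×10⁻⁴ m²)(3260 s) = 83.00 J.
Photons incident: 83.00 / 4.347×10⁻¹⁹ = 1.909×10²⁰, i.e. 1.909×10²⁰/6.022×10²³ = 3.170×10⁻⁴ mol.
Fraction absorbed: 1 − 10^(−1.32) = 0.9521.
Photons absorbed: 0.9521 × 3.170×10⁻⁴ = 3.018×10⁻⁴ mol.
Product formed: 0.904 × 3.018×10⁻⁴ = 2.728×10⁻⁴ mol.
Rate: 2.728×10⁻⁴ / 3260 s = 8.37×10⁻⁸ mol s⁻¹.

8.37×10⁻⁸ mol s⁻¹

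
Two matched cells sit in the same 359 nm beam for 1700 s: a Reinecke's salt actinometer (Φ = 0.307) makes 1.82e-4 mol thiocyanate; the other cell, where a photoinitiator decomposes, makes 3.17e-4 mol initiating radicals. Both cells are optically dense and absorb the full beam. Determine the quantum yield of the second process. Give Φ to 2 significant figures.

Φ = 0.53

Photons absorbed by the actinometer: 1.82e-4 / 0.307 = 5.928e-4 mol.
Φ(unknown) = 3.17e-4 / 5.928e-4 = 0.53.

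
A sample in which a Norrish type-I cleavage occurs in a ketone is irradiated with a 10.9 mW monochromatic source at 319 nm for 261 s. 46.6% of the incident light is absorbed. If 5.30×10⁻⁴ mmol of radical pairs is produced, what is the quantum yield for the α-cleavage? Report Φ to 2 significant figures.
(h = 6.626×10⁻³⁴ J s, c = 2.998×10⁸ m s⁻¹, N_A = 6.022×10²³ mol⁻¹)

Product: 5.30×10⁻⁴ mmol = 5.30×10⁻⁷ mol.
Photon energy at 319 nm: hc/λ = (6.626×10⁻³⁴)(2.998×10⁸)/(319×10⁻⁹) = 6.227×10⁻¹⁹ J.
Energy delivered: (10.9 mW)(261 s) = 2.845 J.
Photons incident: 2.845 / 6.227×10⁻¹⁹ = 4.569×10¹⁸, i.e. 4.569×10¹⁸/6.022×10²³ = 7.587×10⁻⁶ mol.
Photons absorbed: 0.466 × 7.587×10⁻⁶ = 3.536×10⁻⁶ mol.
Φ = 5.30×10⁻⁷ mol / 3.536×10⁻⁶ mol photons = 0.15.

Φ = 0.15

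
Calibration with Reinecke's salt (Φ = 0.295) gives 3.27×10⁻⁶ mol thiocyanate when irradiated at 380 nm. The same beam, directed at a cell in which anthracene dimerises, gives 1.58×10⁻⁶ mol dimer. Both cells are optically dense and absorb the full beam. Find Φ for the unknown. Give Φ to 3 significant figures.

Photons absorbed by the actinometer: 3.27×10⁻⁶ / 0.295 = 1.108×10⁻⁵ mol.
Φ(unknown) = 1.58×10⁻⁶ / 1.108×10⁻⁵ = 0.143.

Φ = 0.143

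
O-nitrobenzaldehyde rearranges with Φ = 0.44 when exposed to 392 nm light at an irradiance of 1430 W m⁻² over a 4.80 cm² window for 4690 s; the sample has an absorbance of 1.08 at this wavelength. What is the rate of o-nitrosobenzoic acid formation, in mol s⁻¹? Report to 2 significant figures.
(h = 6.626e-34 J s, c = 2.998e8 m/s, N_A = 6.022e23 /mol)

9.1e-7 mol s⁻¹

Photon energy at 392 nm: hc/λ = (6.626e-34)(2.998e8)/(392e-9) = 5.068e-19 J.
Energy delivered: (1430 W m⁻²)(4.80e-4 m²)(4690 s) = 3219 J.
Photons incident: 3219 / 5.068e-19 = 6.352e21, i.e. 6.352e21/6.022e23 = 0.01055 mol.
Fraction absorbed: 1 − 10^(−1.08) = 0.9168.
Photons absorbed: 0.9168 × 0.01055 = 0.009672 mol.
Product formed: 0.44 × 0.009672 = 0.004256 mol.
Rate: 0.004256 / 4690 s = 9.1e-7 mol s⁻¹.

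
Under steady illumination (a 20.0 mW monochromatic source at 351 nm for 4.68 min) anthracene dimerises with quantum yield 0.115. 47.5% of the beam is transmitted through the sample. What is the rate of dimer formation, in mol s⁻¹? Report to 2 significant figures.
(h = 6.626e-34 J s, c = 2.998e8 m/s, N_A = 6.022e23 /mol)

Photon energy at 351 nm: hc/λ = (6.626e-34)(2.998e8)/(351e-9) = 5.659e-19 J.
Energy delivered: (20.0 mW)(280.8 s) = 5.616 J.
Photons incident: 5.616 / 5.659e-19 = 9.924e18, i.e. 9.924e18/6.022e23 = 1.648e-5 mol.
Fraction absorbed: 1 − 47.5/100 = 0.5250.
Photons absorbed: 0.5250 × 1.648e-5 = 8.652e-6 mol.
Product formed: 0.115 × 8.652e-6 = 9.950e-7 mol.
Rate: 9.950e-7 / 280.8 s = 3.5e-9 mol s⁻¹.

3.5e-9 mol s⁻¹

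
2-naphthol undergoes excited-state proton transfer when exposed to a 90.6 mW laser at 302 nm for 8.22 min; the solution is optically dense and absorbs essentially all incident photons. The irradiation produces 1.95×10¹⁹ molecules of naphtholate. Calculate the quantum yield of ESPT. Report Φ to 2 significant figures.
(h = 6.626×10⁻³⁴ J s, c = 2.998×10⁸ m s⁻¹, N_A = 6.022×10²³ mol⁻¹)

Product: 1.95×10¹⁹ / 6.022×10²³ = 3.238×10⁻⁵ mol.
Photon energy at 302 nm: hc/λ = (6.626×10⁻³⁴)(2.998×10⁸)/(302×10⁻⁹) = 6.578×10⁻¹⁹ J.
Energy delivered: (90.6 mW)(493.2 s) = 44.68 J.
Photons incident: 44.68 / 6.578×10⁻¹⁹ = 6.792×10¹⁹, i.e. 6.792×10¹⁹/6.022×10²³ = 1.128×10⁻⁴ mol.
Φ = 3.238×10⁻⁵ mol / 1.128×10⁻⁴ mol photons = 0.29.

Φ = 0.29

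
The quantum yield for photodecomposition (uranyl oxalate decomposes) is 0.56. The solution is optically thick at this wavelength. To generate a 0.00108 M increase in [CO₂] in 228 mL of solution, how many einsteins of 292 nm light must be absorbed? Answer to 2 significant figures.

Product: (0.00108 M)(0.228 L) = 2.462×10⁻⁴ mol.
Photons that must be absorbed: 2.462×10⁻⁴ / 0.56 = 4.396×10⁻⁴ mol.

4.4×10⁻⁴ einstein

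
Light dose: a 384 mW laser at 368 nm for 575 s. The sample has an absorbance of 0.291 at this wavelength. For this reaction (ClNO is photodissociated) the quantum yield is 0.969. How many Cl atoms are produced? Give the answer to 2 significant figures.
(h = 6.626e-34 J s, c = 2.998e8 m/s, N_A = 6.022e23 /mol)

1.9e20 atoms

Photon energy at 368 nm: hc/λ = (6.626e-34)(2.998e8)/(368e-9) = 5.398e-19 J.
Energy delivered: (384 mW)(575 s) = 220.8 J.
Photons incident: 220.8 / 5.398e-19 = 4.090e20, i.e. 4.090e20/6.022e23 = 6.792e-4 mol.
Fraction absorbed: 1 − 10^(−0.291) = 0.4883.
Photons absorbed: 0.4883 × 6.792e-4 = 3.317e-4 mol.
Product: Φ × n_abs = 0.969 × 3.317e-4 = 3.214e-4 mol.
As a count: 3.214e-4 × 6.022e23 = 1.9e20.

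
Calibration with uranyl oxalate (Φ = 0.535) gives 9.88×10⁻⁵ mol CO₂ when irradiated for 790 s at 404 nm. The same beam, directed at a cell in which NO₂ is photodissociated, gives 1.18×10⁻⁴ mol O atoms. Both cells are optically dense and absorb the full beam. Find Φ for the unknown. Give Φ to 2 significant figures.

Φ = 0.64

Photons absorbed by the actinometer: 9.88×10⁻⁵ / 0.535 = 1.847×10⁻⁴ mol.
Φ(unknown) = 1.18×10⁻⁴ / 1.847×10⁻⁴ = 0.64.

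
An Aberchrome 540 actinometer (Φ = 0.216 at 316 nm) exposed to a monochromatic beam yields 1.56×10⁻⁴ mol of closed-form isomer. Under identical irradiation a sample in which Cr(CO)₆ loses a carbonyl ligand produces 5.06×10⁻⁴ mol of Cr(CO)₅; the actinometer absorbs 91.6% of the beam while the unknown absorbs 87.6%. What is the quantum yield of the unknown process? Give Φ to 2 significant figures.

Φ = 0.73

Photons absorbed by the actinometer: 1.56×10⁻⁴ / 0.216 = 7.222×10⁻⁴ mol.
Incident flux: 7.222×10⁻⁴ / 0.916 = 7.884×10⁻⁴ einstein.
Absorbed by unknown: 0.876 × 7.884×10⁻⁴ = 6.906×10⁻⁴ mol.
Φ(unknown) = 5.06×10⁻⁴ / 6.906×10⁻⁴ = 0.73.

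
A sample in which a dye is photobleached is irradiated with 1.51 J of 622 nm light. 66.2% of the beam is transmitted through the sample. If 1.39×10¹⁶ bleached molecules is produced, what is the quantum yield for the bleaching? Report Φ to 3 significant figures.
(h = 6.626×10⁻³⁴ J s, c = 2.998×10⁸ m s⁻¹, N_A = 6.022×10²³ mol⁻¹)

Φ = 0.00870

Product: 1.39×10¹⁶ / 6.022×10²³ = 2.308×10⁻⁸ mol.
Photon energy at 622 nm: hc/λ = (6.626×10⁻³⁴)(2.998×10⁸)/(622×10⁻⁹) = 3.194×10⁻¹⁹ J.
Photons incident: 1.51 / 3.194×10⁻¹⁹ = 4.728×10¹⁸, i.e. 4.728×10¹⁸/6.022×10²³ = 7.851×10⁻⁶ mol.
Fraction absorbed: 1 − 66.2/100 = 0.3380.
Photons absorbed: 0.3380 × 7.851×10⁻⁶ = 2.654×10⁻⁶ mol.
Φ = 2.308×10⁻⁸ mol / 2.654×10⁻⁶ mol photons = 0.00870.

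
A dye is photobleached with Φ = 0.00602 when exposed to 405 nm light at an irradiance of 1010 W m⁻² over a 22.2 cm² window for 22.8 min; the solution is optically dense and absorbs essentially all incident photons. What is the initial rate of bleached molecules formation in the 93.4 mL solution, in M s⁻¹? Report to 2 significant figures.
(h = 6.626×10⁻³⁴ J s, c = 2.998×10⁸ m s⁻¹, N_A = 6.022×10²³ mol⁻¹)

Photon energy at 405 nm: hc/λ = (6.626×10⁻³⁴)(2.998×10⁸)/(405×10⁻⁹) = 4.905×10⁻¹⁹ J.
Energy delivered: (1010 W m⁻²)(22.2×10⁻⁴ m²)(1368 s) = 3067 J.
Photons incident: 3067 / 4.905×10⁻¹⁹ = 6.253×10²¹, i.e. 6.253×10²¹/6.022×10²³ = 0.01038 mol.
Product formed: 0.00602 × 0.01038 = 6.249×10⁻⁵ mol.
Rate: 6.249×10⁻⁵ mol / (1368 s × 0.0934 L) = 4.9×10⁻⁷ M s⁻¹.

4.9×10⁻⁷ M s⁻¹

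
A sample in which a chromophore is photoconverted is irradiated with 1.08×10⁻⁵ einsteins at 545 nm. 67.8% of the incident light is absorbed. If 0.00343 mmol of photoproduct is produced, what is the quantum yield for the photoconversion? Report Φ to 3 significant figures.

Φ = 0.468

Product: 0.00343 mmol = 3.43×10⁻⁶ mol.
Photons absorbed: 0.678 × 1.08×10⁻⁵ = 7.322×10⁻⁶ mol.
Φ = 3.43×10⁻⁶ mol / 7.322×10⁻⁶ mol photons = 0.468.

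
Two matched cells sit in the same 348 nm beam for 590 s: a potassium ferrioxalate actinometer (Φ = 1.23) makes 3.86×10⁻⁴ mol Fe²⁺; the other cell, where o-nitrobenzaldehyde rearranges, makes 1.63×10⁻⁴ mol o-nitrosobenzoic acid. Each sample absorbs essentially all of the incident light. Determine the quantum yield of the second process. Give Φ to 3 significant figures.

Photons absorbed by the actinometer: 3.86×10⁻⁴ / 1.23 = 3.138×10⁻⁴ mol.
Φ(unknown) = 1.63×10⁻⁴ / 3.138×10⁻⁴ = 0.519.

Φ = 0.519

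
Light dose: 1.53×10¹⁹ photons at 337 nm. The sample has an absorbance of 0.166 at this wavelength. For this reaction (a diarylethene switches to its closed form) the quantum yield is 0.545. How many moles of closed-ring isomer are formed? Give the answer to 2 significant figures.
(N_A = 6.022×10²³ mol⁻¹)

Moles of photons: 1.53×10¹⁹ / 6.022×10²³ = 2.541×10⁻⁵ mol.
Fraction absorbed: 1 − 10^(−0.166) = 0.3177.
Photons absorbed: 0.3177 × 2.541×10⁻⁵ = 8.073×10⁻⁶ mol.
Product: Φ × n_abs = 0.545 × 8.073×10⁻⁶ = 4.400×10⁻⁶ mol.

4.4×10⁻⁶ mol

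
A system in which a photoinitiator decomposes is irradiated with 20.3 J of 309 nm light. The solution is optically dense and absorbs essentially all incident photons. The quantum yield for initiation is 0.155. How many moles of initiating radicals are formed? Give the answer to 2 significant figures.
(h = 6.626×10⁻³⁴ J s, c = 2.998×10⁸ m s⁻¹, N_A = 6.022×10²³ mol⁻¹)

8.1×10⁻⁶ mol

Photon energy at 309 nm: hc/λ = (6.626×10⁻³⁴)(2.998×10⁸)/(309×10⁻⁹) = 6.429×10⁻¹⁹ J.
Photons incident: 20.3 / 6.429×10⁻¹⁹ = 3.158×10¹⁹, i.e. 3.158×10¹⁹/6.022×10²³ = 5.244×10⁻⁵ mol.
Product: Φ × n_abs = 0.155 × 5.244×10⁻⁵ = 8.128×10⁻⁶ mol.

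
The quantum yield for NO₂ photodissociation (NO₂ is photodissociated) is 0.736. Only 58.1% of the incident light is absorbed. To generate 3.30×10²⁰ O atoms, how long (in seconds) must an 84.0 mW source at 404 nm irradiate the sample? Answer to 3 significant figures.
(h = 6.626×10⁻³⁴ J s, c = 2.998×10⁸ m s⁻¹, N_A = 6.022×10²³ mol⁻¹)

t ≈ 4520 s

Product: 3.30×10²⁰ / 6.022×10²³ = 5.480×10⁻⁴ mol.
Photons that must be absorbed: 5.480×10⁻⁴ / 0.736 = 7.446×10⁻⁴ mol.
Incident photons needed: 7.446×10⁻⁴ / 0.581 = 0.001282 mol.
Photon energy: hc/λ = 4.917×10⁻¹⁹ J; per mole, 2.961×10⁵ J mol⁻¹.
Energy required: 0.001282 × 2.961×10⁵ = 379.6 J.
Time: 379.6 J / 0.084 W = 4520 s.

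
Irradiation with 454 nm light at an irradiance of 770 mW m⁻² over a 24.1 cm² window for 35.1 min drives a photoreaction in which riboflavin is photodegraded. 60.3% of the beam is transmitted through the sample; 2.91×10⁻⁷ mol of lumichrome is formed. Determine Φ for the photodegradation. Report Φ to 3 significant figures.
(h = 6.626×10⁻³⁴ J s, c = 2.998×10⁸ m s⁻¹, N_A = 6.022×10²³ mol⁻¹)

Φ = 0.0494

Photon energy at 454 nm: hc/λ = (6.626×10⁻³⁴)(2.998×10⁸)/(454×10⁻⁹) = 4.375×10⁻¹⁹ J.
Energy delivered: (770 mW m⁻²)(24.1×10⁻⁴ m²)(2106 s) = 3.908 J.
Photons incident: 3.908 / 4.375×10⁻¹⁹ = 8.933×10¹⁸, i.e. 8.933×10¹⁸/6.022×10²³ = 1.483×10⁻⁵ mol.
Fraction absorbed: 1 − 60.3/100 = 0.3970.
Photons absorbed: 0.3970 × 1.483×10⁻⁵ = 5.888×10⁻⁶ mol.
Φ = 2.91×10⁻⁷ mol / 5.888×10⁻⁶ mol photons = 0.0494.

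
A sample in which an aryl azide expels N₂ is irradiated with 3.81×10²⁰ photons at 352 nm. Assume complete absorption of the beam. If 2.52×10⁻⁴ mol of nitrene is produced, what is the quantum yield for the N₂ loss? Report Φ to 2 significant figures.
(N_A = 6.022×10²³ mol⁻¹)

Φ = 0.40

Moles of photons: 3.81×10²⁰ / 6.022×10²³ = 6.327×10⁻⁴ mol.
Φ = 2.52×10⁻⁴ mol / 6.327×10⁻⁴ mol photons = 0.40.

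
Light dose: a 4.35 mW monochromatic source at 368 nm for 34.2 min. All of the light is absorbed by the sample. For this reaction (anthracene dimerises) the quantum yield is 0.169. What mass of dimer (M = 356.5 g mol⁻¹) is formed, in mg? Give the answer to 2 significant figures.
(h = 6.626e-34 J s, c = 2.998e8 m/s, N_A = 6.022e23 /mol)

Photon energy at 368 nm: hc/λ = (6.626e-34)(2.998e8)/(368e-9) = 5.398e-19 J.
Energy delivered: (4.35 mW)(2052 s) = 8.926 J.
Photons incident: 8.926 / 5.398e-19 = 1.654e19, i.e. 1.654e19/6.022e23 = 2.747e-5 mol.
Product: Φ × n_abs = 0.169 × 2.747e-5 = 4.642e-6 mol.
Mass: 4.642e-6 × 356.5 = 0.001655 g = 1.7 mg.

1.7 mg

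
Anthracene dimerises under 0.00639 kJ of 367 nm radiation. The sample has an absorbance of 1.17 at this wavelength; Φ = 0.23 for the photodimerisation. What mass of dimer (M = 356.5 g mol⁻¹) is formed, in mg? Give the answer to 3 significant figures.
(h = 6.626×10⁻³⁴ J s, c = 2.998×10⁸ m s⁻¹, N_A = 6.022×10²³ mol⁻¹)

1.50 mg

Photon energy at 367 nm: hc/λ = (6.626×10⁻³⁴)(2.998×10⁸)/(367×10⁻⁹) = 5.413×10⁻¹⁹ J.
Incident energy: 0.00639 kJ = 6.39 J.
Photons incident: 6.39 / 5.413×10⁻¹⁹ = 1.180×10¹⁹, i.e. 1.180×10¹⁹/6.022×10²³ = 1.959×10⁻⁵ mol.
Fraction absorbed: 1 − 10^(−1.17) = 0.9324.
Photons absorbed: 0.9324 × 1.959×10⁻⁵ = 1.827×10⁻⁵ mol.
Product: Φ × n_abs = 0.23 × 1.827×10⁻⁵ = 4.202×10⁻⁶ mol.
Mass: 4.202×10⁻⁶ × 356.5 = 0.001498 g = 1.50 mg.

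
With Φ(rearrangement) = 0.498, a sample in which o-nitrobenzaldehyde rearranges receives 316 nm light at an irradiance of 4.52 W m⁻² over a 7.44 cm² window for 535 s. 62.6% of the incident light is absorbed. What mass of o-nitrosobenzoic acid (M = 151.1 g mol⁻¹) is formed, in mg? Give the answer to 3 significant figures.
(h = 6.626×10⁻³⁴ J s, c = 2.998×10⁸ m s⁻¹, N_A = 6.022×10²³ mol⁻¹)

0.224 mg

Photon energy at 316 nm: hc/λ = (6.626×10⁻³⁴)(2.998×10⁸)/(316×10⁻⁹) = 6.286×10⁻¹⁹ J.
Energy delivered: (4.52 W m⁻²)(7.44×10⁻⁴ m²)(535 s) = 1.799 J.
Photons incident: 1.799 / 6.286×10⁻¹⁹ = 2.862×10¹⁸, i.e. 2.862×10¹⁸/6.022×10²³ = 4.753×10⁻⁶ mol.
Photons absorbed: 0.626 × 4.753×10⁻⁶ = 2.975×10⁻⁶ mol.
Product: Φ × n_abs = 0.498 × 2.975×10⁻⁶ = 1.482×10⁻⁶ mol.
Mass: 1.482×10⁻⁶ × 151.1 = 2.239×10⁻⁴ g = 0.224 mg.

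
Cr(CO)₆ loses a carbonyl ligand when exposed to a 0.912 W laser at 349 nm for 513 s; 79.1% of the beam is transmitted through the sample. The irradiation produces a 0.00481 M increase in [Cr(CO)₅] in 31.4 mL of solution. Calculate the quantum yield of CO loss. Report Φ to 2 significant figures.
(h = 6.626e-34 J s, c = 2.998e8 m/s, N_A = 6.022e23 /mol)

Product: (0.00481 M)(0.0314 L) = 1.510e-4 mol.
Photon energy at 349 nm: hc/λ = (6.626e-34)(2.998e8)/(349e-9) = 5.692e-19 J.
Energy delivered: (0.912 W)(513 s) = 467.9 J.
Photons incident: 467.9 / 5.692e-19 = 8.220e20, i.e. 8.220e20/6.022e23 = 0.001365 mol.
Fraction absorbed: 1 − 79.1/100 = 0.2090.
Photons absorbed: 0.2090 × 0.001365 = 2.853e-4 mol.
Φ = 1.510e-4 mol / 2.853e-4 mol photons = 0.53.

Φ = 0.53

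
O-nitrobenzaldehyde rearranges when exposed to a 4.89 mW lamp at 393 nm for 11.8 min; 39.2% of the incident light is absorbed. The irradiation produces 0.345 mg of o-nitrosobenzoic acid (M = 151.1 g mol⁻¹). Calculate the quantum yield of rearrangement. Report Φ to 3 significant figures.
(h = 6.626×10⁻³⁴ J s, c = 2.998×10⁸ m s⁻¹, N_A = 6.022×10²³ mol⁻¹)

Φ = 0.512

Product: 0.345 mg / 151.1 g mol⁻¹ = 2.283×10⁻⁶ mol.
Photon energy at 393 nm: hc/λ = (6.626×10⁻³⁴)(2.998×10⁸)/(393×10⁻⁹) = 5.055×10⁻¹⁹ J.
Energy delivered: (4.89 mW)(708 s) = 3.462 J.
Photons incident: 3.462 / 5.055×10⁻¹⁹ = 6.849×10¹⁸, i.e. 6.849×10¹⁸/6.022×10²³ = 1.137×10⁻⁵ mol.
Photons absorbed: 0.392 × 1.137×10⁻⁵ = 4.457×10⁻⁶ mol.
Φ = 2.283×10⁻⁶ mol / 4.457×10⁻⁶ mol photons = 0.512.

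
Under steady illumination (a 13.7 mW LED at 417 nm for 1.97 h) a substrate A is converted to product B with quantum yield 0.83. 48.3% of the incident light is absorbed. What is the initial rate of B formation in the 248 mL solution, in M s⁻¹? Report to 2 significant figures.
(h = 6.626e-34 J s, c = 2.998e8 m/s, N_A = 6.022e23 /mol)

7.7e-8 M s⁻¹

Photon energy at 417 nm: hc/λ = (6.626e-34)(2.998e8)/(417e-9) = 4.764e-19 J.
Energy delivered: (13.7 mW)(7092 s) = 97.16 J.
Photons incident: 97.16 / 4.764e-19 = 2.039e20, i.e. 2.039e20/6.022e23 = 3.386e-4 mol.
Photons absorbed: 0.483 × 3.386e-4 = 1.635e-4 mol.
Product formed: 0.83 × 1.635e-4 = 1.357e-4 mol.
Rate: 1.357e-4 mol / (7092 s × 0.248 L) = 7.7e-8 M s⁻¹.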